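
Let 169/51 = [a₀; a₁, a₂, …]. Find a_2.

169 = 3·51 + 16   →  a_0 = 3
51 = 3·16 + 3   →  a_1 = 3
16 = 5·3 + 1   →  a_2 = 5

5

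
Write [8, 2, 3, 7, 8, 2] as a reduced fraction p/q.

Using pₖ = aₖpₖ₋₁ + pₖ₋₂ and qₖ = aₖqₖ₋₁ + qₖ₋₂:
  k=0: a=8, p=8, q=1
  k=1: a=2, p=17, q=2
  k=2: a=3, p=59, q=7
  k=3: a=7, p=430, q=51
  k=4: a=8, p=3499, q=415
  k=5: a=2, p=7428, q=881

7428/881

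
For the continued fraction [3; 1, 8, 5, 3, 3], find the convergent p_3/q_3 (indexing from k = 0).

179/46

Using pₖ = aₖpₖ₋₁ + pₖ₋₂, qₖ = aₖqₖ₋₁ + qₖ₋₂ (with p₋₁=1, p₋₂=0, q₋₁=0, q₋₂=1):
  k=0: a=3, p=3, q=1
  k=1: a=1, p=4, q=1
  k=2: a=8, p=35, q=9
  k=3: a=5, p=179, q=46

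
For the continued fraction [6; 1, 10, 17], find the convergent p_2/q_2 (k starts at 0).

76/11

Using pₖ = aₖpₖ₋₁ + pₖ₋₂, qₖ = aₖqₖ₋₁ + qₖ₋₂ (with p₋₁=1, p₋₂=0, q₋₁=0, q₋₂=1):
  k=0: a=6, p=6, q=1
  k=1: a=1, p=7, q=1
  k=2: a=10, p=76, q=11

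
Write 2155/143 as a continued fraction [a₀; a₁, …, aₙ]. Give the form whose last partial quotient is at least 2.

[15; 14, 3, 3]

2155 = 15*143 + 10
143 = 14*10 + 3
10 = 3*3 + 1
3 = 3*1 + 0  (stop)
So 2155/143 = [15; 14, 3, 3].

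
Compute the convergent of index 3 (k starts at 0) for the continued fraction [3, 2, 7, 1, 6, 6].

59/17

Using pₖ = aₖpₖ₋₁ + pₖ₋₂, qₖ = aₖqₖ₋₁ + qₖ₋₂ (with p₋₁=1, p₋₂=0, q₋₁=0, q₋₂=1):
  k=0: a=3, p=3, q=1
  k=1: a=2, p=7, q=2
  k=2: a=7, p=52, q=15
  k=3: a=1, p=59, q=17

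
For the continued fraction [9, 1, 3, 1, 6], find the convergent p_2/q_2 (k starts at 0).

39/4

Using pₖ = aₖpₖ₋₁ + pₖ₋₂, qₖ = aₖqₖ₋₁ + qₖ₋₂ (with p₋₁=1, p₋₂=0, q₋₁=0, q₋₂=1):
  k=0: a=9, p=9, q=1
  k=1: a=1, p=10, q=1
  k=2: a=3, p=39, q=4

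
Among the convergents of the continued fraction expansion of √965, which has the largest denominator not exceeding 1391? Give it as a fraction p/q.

√965 = [31; 15, 1, 1, 15, 62, …] (period length 5).
Convergents:
  p_0/q_0 = 31/1
  p_1/q_1 = 466/15
  p_2/q_2 = 497/16
  p_3/q_3 = 963/31
  p_4/q_4 = 14942/481
  p_5/q_5 = 927367/29853
q_4 = 481 ≤ 1391 < 29853 = q_5, so the answer is 14942/481.

14942/481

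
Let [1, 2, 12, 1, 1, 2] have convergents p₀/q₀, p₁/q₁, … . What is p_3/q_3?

Using pₖ = aₖpₖ₋₁ + pₖ₋₂, qₖ = aₖqₖ₋₁ + qₖ₋₂ (with p₋₁=1, p₋₂=0, q₋₁=0, q₋₂=1):
  k=0: a=1, p=1, q=1
  k=1: a=2, p=3, q=2
  k=2: a=12, p=37, q=25
  k=3: a=1, p=40, q=27

40/27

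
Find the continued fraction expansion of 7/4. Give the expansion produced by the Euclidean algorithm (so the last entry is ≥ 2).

[1; 1, 3]

7 = 1*4 + 3
4 = 1*3 + 1
3 = 3*1 + 0  (stop)
So 7/4 = [1; 1, 3].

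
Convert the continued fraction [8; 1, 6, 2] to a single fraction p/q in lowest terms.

Fold from the inside: start with 2/1.
  6 + 1/2 = 13/2
  1 + 2/13 = 15/13
  8 + 13/15 = 133/15

133/15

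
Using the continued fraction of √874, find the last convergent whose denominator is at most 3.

√874 = [29; 1, 1, 3, 2, 3, 1, 1, 58, …] (period length 8).
Convergents:
  p_0/q_0 = 29/1
  p_1/q_1 = 30/1
  p_2/q_2 = 59/2
  p_3/q_3 = 207/7
q_2 = 2 ≤ 3 < 7 = q_3, so the answer is 59/2.

59/2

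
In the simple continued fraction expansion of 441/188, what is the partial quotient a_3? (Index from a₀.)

441 = 2·188 + 65   →  a_0 = 2
188 = 2·65 + 58   →  a_1 = 2
65 = 1·58 + 7   →  a_2 = 1
58 = 8·7 + 2   →  a_3 = 8

8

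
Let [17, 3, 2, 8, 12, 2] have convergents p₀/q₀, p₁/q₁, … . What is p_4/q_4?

12361/715

Using pₖ = aₖpₖ₋₁ + pₖ₋₂, qₖ = aₖqₖ₋₁ + qₖ₋₂ (with p₋₁=1, p₋₂=0, q₋₁=0, q₋₂=1):
  k=0: a=17, p=17, q=1
  k=1: a=3, p=52, q=3
  k=2: a=2, p=121, q=7
  k=3: a=8, p=1020, q=59
  k=4: a=12, p=12361, q=715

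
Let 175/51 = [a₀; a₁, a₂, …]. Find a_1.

175 = 3·51 + 22   →  a_0 = 3
51 = 2·22 + 7   →  a_1 = 2

2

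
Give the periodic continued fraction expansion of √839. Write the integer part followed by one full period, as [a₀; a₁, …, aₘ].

a₀ = ⌊√839⌋ = 28.
With m₀=0, d₀=1 and mₖ₊₁ = dₖaₖ − mₖ, dₖ₊₁ = (n − mₖ₊₁²)/dₖ, aₖ₊₁ = ⌊(a₀+mₖ₊₁)/dₖ₊₁⌋:
  k=1: m=28, d=55, a=1
  k=2: m=27, d=2, a=27
  k=3: m=27, d=55, a=1
  k=4: m=28, d=1, a=56
d=1 and a=2a₀=56 at k=4, so the next step gives (m, d) = (28, 55) again — its k=1 value — and the period has length 4.

[28; 1, 27, 1, 56]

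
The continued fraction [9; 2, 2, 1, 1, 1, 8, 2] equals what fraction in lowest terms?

3269/347

Fold from the inside: start with 2/1.
  8 + 1/2 = 17/2
  1 + 2/17 = 19/17
  1 + 17/19 = 36/19
  1 + 19/36 = 55/36
  2 + 36/55 = 146/55
  2 + 55/146 = 347/146
  9 + 146/347 = 3269/347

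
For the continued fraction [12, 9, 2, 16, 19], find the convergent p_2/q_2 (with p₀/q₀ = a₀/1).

230/19

Using pₖ = aₖpₖ₋₁ + pₖ₋₂, qₖ = aₖqₖ₋₁ + qₖ₋₂ (with p₋₁=1, p₋₂=0, q₋₁=0, q₋₂=1):
  k=0: a=12, p=12, q=1
  k=1: a=9, p=109, q=9
  k=2: a=2, p=230, q=19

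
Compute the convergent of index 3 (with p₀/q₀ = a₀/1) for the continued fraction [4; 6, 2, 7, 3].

Using pₖ = aₖpₖ₋₁ + pₖ₋₂, qₖ = aₖqₖ₋₁ + qₖ₋₂ (with p₋₁=1, p₋₂=0, q₋₁=0, q₋₂=1):
  k=0: a=4, p=4, q=1
  k=1: a=6, p=25, q=6
  k=2: a=2, p=54, q=13
  k=3: a=7, p=403, q=97

403/97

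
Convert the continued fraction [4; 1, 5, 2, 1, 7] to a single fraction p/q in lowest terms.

707/146

Using pₖ = aₖpₖ₋₁ + pₖ₋₂ and qₖ = aₖqₖ₋₁ + qₖ₋₂:
  k=0: a=4, p=4, q=1
  k=1: a=1, p=5, q=1
  k=2: a=5, p=29, q=6
  k=3: a=2, p=63, q=13
  k=4: a=1, p=92, q=19
  k=5: a=7, p=707, q=146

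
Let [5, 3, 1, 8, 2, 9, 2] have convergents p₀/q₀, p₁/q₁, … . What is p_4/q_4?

389/74

Using pₖ = aₖpₖ₋₁ + pₖ₋₂, qₖ = aₖqₖ₋₁ + qₖ₋₂ (with p₋₁=1, p₋₂=0, q₋₁=0, q₋₂=1):
  k=0: a=5, p=5, q=1
  k=1: a=3, p=16, q=3
  k=2: a=1, p=21, q=4
  k=3: a=8, p=184, q=35
  k=4: a=2, p=389, q=74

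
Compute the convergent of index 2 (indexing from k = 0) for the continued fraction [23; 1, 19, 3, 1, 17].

Using pₖ = aₖpₖ₋₁ + pₖ₋₂, qₖ = aₖqₖ₋₁ + qₖ₋₂ (with p₋₁=1, p₋₂=0, q₋₁=0, q₋₂=1):
  k=0: a=23, p=23, q=1
  k=1: a=1, p=24, q=1
  k=2: a=19, p=479, q=20

479/20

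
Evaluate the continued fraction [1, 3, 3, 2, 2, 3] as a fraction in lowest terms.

Fold from the inside: start with 3/1.
  2 + 1/3 = 7/3
  2 + 3/7 = 17/7
  3 + 7/17 = 58/17
  3 + 17/58 = 191/58
  1 + 58/191 = 249/191

249/191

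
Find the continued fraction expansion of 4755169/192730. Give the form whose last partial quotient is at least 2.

4755169 = 24×192730 + 129649
192730 = 1×129649 + 63081
129649 = 2×63081 + 3487
63081 = 18×3487 + 315
3487 = 11×315 + 22
315 = 14×22 + 7
22 = 3×7 + 1
7 = 7×1 + 0  (stop)
So 4755169/192730 = [24; 1, 2, 18, 11, 14, 3, 7].

[24; 1, 2, 18, 11, 14, 3, 7]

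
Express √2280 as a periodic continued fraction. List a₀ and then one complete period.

[47; 1, 2, 1, 94]

a₀ = ⌊√2280⌋ = 47.
With m₀=0, d₀=1 and mₖ₊₁ = dₖaₖ − mₖ, dₖ₊₁ = (n − mₖ₊₁²)/dₖ, aₖ₊₁ = ⌊(a₀+mₖ₊₁)/dₖ₊₁⌋:
  k=1: m=47, d=71, a=1
  k=2: m=24, d=24, a=2
  k=3: m=24, d=71, a=1
  k=4: m=47, d=1, a=94
d=1 and a=2a₀=94 at k=4, so the next step gives (m, d) = (47, 71) again — its k=1 value — and the period has length 4.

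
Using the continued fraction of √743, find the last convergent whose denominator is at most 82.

845/31

√743 = [27; 3, 1, 7, 27, 7, 1, 3, 54, …] (period length 8).
Convergents:
  p_0/q_0 = 27/1
  p_1/q_1 = 82/3
  p_2/q_2 = 109/4
  p_3/q_3 = 845/31
  p_4/q_4 = 22924/841
q_3 = 31 ≤ 82 < 841 = q_4, so the answer is 845/31.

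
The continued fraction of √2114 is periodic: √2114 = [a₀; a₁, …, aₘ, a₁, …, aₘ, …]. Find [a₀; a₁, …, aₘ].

a₀ = ⌊√2114⌋ = 45.
With m₀=0, d₀=1 and mₖ₊₁ = dₖaₖ − mₖ, dₖ₊₁ = (n − mₖ₊₁²)/dₖ, aₖ₊₁ = ⌊(a₀+mₖ₊₁)/dₖ₊₁⌋:
  k=1: m=45, d=89, a=1
  k=2: m=44, d=2, a=44
  k=3: m=44, d=89, a=1
  k=4: m=45, d=1, a=90
d=1 and a=2a₀=90 at k=4, so the next step gives (m, d) = (45, 89) again — its k=1 value — and the period has length 4.

[45; 1, 44, 1, 90]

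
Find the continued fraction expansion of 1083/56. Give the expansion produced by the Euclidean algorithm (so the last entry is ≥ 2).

[19; 2, 1, 18]

1083 = 19*56 + 19
56 = 2*19 + 18
19 = 1*18 + 1
18 = 18*1 + 0  (stop)
So 1083/56 = [19; 2, 1, 18].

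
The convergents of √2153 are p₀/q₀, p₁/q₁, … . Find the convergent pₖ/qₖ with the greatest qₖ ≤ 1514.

√2153 = [46; 2, 2, 92, …] (period length 3).
Convergents:
  p_0/q_0 = 46/1
  p_1/q_1 = 93/2
  p_2/q_2 = 232/5
  p_3/q_3 = 21437/462
  p_4/q_4 = 43106/929
  p_5/q_5 = 107649/2320
q_4 = 929 ≤ 1514 < 2320 = q_5, so the answer is 43106/929.

43106/929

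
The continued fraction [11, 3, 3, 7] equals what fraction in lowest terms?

Using pₖ = aₖpₖ₋₁ + pₖ₋₂ and qₖ = aₖqₖ₋₁ + qₖ₋₂:
  k=0: a=11, p=11, q=1
  k=1: a=3, p=34, q=3
  k=2: a=3, p=113, q=10
  k=3: a=7, p=825, q=73

825/73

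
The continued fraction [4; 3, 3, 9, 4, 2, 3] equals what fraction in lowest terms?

Using pₖ = aₖpₖ₋₁ + pₖ₋₂ and qₖ = aₖqₖ₋₁ + qₖ₋₂:
  k=0: a=4, p=4, q=1
  k=1: a=3, p=13, q=3
  k=2: a=3, p=43, q=10
  k=3: a=9, p=400, q=93
  k=4: a=4, p=1643, q=382
  k=5: a=2, p=3686, q=857
  k=6: a=3, p=12701, q=2953

12701/2953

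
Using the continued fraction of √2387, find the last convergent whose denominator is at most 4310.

200460/4103

√2387 = [48; 1, 5, 1, 96, …] (period length 4).
Convergents:
  p_0/q_0 = 48/1
  p_1/q_1 = 49/1
  p_2/q_2 = 293/6
  p_3/q_3 = 342/7
  p_4/q_4 = 33125/678
  p_5/q_5 = 33467/685
  p_6/q_6 = 200460/4103
  p_7/q_7 = 233927/4788
q_6 = 4103 ≤ 4310 < 4788 = q_7, so the answer is 200460/4103.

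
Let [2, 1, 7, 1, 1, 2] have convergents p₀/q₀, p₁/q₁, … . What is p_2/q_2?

Using pₖ = aₖpₖ₋₁ + pₖ₋₂, qₖ = aₖqₖ₋₁ + qₖ₋₂ (with p₋₁=1, p₋₂=0, q₋₁=0, q₋₂=1):
  k=0: a=2, p=2, q=1
  k=1: a=1, p=3, q=1
  k=2: a=7, p=23, q=8

23/8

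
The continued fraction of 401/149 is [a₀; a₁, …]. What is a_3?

401 = 2·149 + 103   →  a_0 = 2
149 = 1·103 + 46   →  a_1 = 1
103 = 2·46 + 11   →  a_2 = 2
46 = 4·11 + 2   →  a_3 = 4

4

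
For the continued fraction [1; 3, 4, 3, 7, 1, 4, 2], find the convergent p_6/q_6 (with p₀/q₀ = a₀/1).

Using pₖ = aₖpₖ₋₁ + pₖ₋₂, qₖ = aₖqₖ₋₁ + qₖ₋₂ (with p₋₁=1, p₋₂=0, q₋₁=0, q₋₂=1):
  k=0: a=1, p=1, q=1
  k=1: a=3, p=4, q=3
  k=2: a=4, p=17, q=13
  k=3: a=3, p=55, q=42
  k=4: a=7, p=402, q=307
  k=5: a=1, p=457, q=349
  k=6: a=4, p=2230, q=1703

2230/1703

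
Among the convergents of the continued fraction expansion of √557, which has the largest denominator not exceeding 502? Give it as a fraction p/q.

√557 = [23; 1, 1, 1, 1, 46, …] (period length 5).
Convergents:
  p_0/q_0 = 23/1
  p_1/q_1 = 24/1
  p_2/q_2 = 47/2
  p_3/q_3 = 71/3
  p_4/q_4 = 118/5
  p_5/q_5 = 5499/233
  p_6/q_6 = 5617/238
  p_7/q_7 = 11116/471
  p_8/q_8 = 16733/709
q_7 = 471 ≤ 502 < 709 = q_8, so the answer is 11116/471.

11116/471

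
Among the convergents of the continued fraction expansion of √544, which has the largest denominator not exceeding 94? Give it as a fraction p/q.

793/34

√544 = [23; 3, 11, 3, 46, …] (period length 4).
Convergents:
  p_0/q_0 = 23/1
  p_1/q_1 = 70/3
  p_2/q_2 = 793/34
  p_3/q_3 = 2449/105
q_2 = 34 ≤ 94 < 105 = q_3, so the answer is 793/34.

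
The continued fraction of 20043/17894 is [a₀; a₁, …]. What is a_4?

20043 = 1·17894 + 2149   →  a_0 = 1
17894 = 8·2149 + 702   →  a_1 = 8
2149 = 3·702 + 43   →  a_2 = 3
702 = 16·43 + 14   →  a_3 = 16
43 = 3·14 + 1   →  a_4 = 3

3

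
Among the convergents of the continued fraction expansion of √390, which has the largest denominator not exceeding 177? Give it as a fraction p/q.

√390 = [19; 1, 2, 1, 38, …] (period length 4).
Convergents:
  p_0/q_0 = 19/1
  p_1/q_1 = 20/1
  p_2/q_2 = 59/3
  p_3/q_3 = 79/4
  p_4/q_4 = 3061/155
  p_5/q_5 = 3140/159
  p_6/q_6 = 9341/473
q_5 = 159 ≤ 177 < 473 = q_6, so the answer is 3140/159.

3140/159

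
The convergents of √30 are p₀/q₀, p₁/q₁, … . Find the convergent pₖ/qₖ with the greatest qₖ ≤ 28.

√30 = [5; 2, 10, …] (period length 2).
Convergents:
  p_0/q_0 = 5/1
  p_1/q_1 = 11/2
  p_2/q_2 = 115/21
  p_3/q_3 = 241/44
q_2 = 21 ≤ 28 < 44 = q_3, so the answer is 115/21.

115/21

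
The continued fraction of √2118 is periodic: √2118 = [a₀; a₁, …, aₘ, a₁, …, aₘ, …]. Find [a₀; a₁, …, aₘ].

[46; 46, 92]

a₀ = ⌊√2118⌋ = 46.
With m₀=0, d₀=1 and mₖ₊₁ = dₖaₖ − mₖ, dₖ₊₁ = (n − mₖ₊₁²)/dₖ, aₖ₊₁ = ⌊(a₀+mₖ₊₁)/dₖ₊₁⌋:
  k=1: m=46, d=2, a=46
  k=2: m=46, d=1, a=92
d=1 and a=2a₀=92 at k=2, so the next step gives (m, d) = (46, 2) again — its k=1 value — and the period has length 2.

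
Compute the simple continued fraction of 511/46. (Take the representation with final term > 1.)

[11; 9, 5]

511 = 11·46 + 5
46 = 9·5 + 1
5 = 5·1 + 0  (stop)
So 511/46 = [11; 9, 5].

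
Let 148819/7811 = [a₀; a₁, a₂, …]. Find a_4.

148819 = 19·7811 + 410   →  a_0 = 19
7811 = 19·410 + 21   →  a_1 = 19
410 = 19·21 + 11   →  a_2 = 19
21 = 1·11 + 10   →  a_3 = 1
11 = 1·10 + 1   →  a_4 = 1

1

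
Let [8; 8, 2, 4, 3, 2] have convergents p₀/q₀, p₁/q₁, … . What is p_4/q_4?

Using pₖ = aₖpₖ₋₁ + pₖ₋₂, qₖ = aₖqₖ₋₁ + qₖ₋₂ (with p₋₁=1, p₋₂=0, q₋₁=0, q₋₂=1):
  k=0: a=8, p=8, q=1
  k=1: a=8, p=65, q=8
  k=2: a=2, p=138, q=17
  k=3: a=4, p=617, q=76
  k=4: a=3, p=1989, q=245

1989/245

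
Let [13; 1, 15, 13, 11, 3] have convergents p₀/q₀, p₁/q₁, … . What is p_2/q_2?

223/16

Using pₖ = aₖpₖ₋₁ + pₖ₋₂, qₖ = aₖqₖ₋₁ + qₖ₋₂ (with p₋₁=1, p₋₂=0, q₋₁=0, q₋₂=1):
  k=0: a=13, p=13, q=1
  k=1: a=1, p=14, q=1
  k=2: a=15, p=223, q=16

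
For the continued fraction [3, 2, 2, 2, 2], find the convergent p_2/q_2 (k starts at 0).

17/5

Using pₖ = aₖpₖ₋₁ + pₖ₋₂, qₖ = aₖqₖ₋₁ + qₖ₋₂ (with p₋₁=1, p₋₂=0, q₋₁=0, q₋₂=1):
  k=0: a=3, p=3, q=1
  k=1: a=2, p=7, q=2
  k=2: a=2, p=17, q=5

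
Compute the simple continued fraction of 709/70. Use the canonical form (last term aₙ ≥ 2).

709 = 10·70 + 9
70 = 7·9 + 7
9 = 1·7 + 2
7 = 3·2 + 1
2 = 2·1 + 0  (stop)
So 709/70 = [10; 7, 1, 3, 2].

[10; 7, 1, 3, 2]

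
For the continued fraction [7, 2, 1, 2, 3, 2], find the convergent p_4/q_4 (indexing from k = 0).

Using pₖ = aₖpₖ₋₁ + pₖ₋₂, qₖ = aₖqₖ₋₁ + qₖ₋₂ (with p₋₁=1, p₋₂=0, q₋₁=0, q₋₂=1):
  k=0: a=7, p=7, q=1
  k=1: a=2, p=15, q=2
  k=2: a=1, p=22, q=3
  k=3: a=2, p=59, q=8
  k=4: a=3, p=199, q=27

199/27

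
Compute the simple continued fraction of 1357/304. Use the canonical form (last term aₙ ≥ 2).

[4; 2, 6, 2, 2, 4]

1357 = 4×304 + 141
304 = 2×141 + 22
141 = 6×22 + 9
22 = 2×9 + 4
9 = 2×4 + 1
4 = 4×1 + 0  (stop)
So 1357/304 = [4; 2, 6, 2, 2, 4].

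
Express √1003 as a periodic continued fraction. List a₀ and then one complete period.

a₀ = ⌊√1003⌋ = 31.
With m₀=0, d₀=1 and mₖ₊₁ = dₖaₖ − mₖ, dₖ₊₁ = (n − mₖ₊₁²)/dₖ, aₖ₊₁ = ⌊(a₀+mₖ₊₁)/dₖ₊₁⌋:
  k=1: m=31, d=42, a=1
  k=2: m=11, d=21, a=2
  k=3: m=31, d=2, a=31
  k=4: m=31, d=21, a=2
  k=5: m=11, d=42, a=1
  k=6: m=31, d=1, a=62
d=1 and a=2a₀=62 at k=6, so the next step gives (m, d) = (31, 42) again — its k=1 value — and the period has length 6.

[31; 1, 2, 31, 2, 1, 62]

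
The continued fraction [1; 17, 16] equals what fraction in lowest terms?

289/273

Fold from the inside: start with 16/1.
  17 + 1/16 = 273/16
  1 + 16/273 = 289/273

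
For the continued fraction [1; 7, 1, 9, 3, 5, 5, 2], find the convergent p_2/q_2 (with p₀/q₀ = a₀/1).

Using pₖ = aₖpₖ₋₁ + pₖ₋₂, qₖ = aₖqₖ₋₁ + qₖ₋₂ (with p₋₁=1, p₋₂=0, q₋₁=0, q₋₂=1):
  k=0: a=1, p=1, q=1
  k=1: a=7, p=8, q=7
  k=2: a=1, p=9, q=8

9/8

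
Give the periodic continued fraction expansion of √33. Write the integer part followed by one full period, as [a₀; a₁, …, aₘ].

[5; 1, 2, 1, 10]

a₀ = ⌊√33⌋ = 5.
With m₀=0, d₀=1 and mₖ₊₁ = dₖaₖ − mₖ, dₖ₊₁ = (n − mₖ₊₁²)/dₖ, aₖ₊₁ = ⌊(a₀+mₖ₊₁)/dₖ₊₁⌋:
  k=1: m=5, d=8, a=1
  k=2: m=3, d=3, a=2
  k=3: m=3, d=8, a=1
  k=4: m=5, d=1, a=10
d=1 and a=2a₀=10 at k=4, so the next step gives (m, d) = (5, 8) again — its k=1 value — and the period has length 4.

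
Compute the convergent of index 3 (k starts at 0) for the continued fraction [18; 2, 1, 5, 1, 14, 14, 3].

312/17

Using pₖ = aₖpₖ₋₁ + pₖ₋₂, qₖ = aₖqₖ₋₁ + qₖ₋₂ (with p₋₁=1, p₋₂=0, q₋₁=0, q₋₂=1):
  k=0: a=18, p=18, q=1
  k=1: a=2, p=37, q=2
  k=2: a=1, p=55, q=3
  k=3: a=5, p=312, q=17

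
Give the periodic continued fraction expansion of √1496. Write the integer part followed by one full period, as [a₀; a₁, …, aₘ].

a₀ = ⌊√1496⌋ = 38.
With m₀=0, d₀=1 and mₖ₊₁ = dₖaₖ − mₖ, dₖ₊₁ = (n − mₖ₊₁²)/dₖ, aₖ₊₁ = ⌊(a₀+mₖ₊₁)/dₖ₊₁⌋:
  k=1: m=38, d=52, a=1
  k=2: m=14, d=25, a=2
  k=3: m=36, d=8, a=9
  k=4: m=36, d=25, a=2
  k=5: m=14, d=52, a=1
  k=6: m=38, d=1, a=76
d=1 and a=2a₀=76 at k=6, so the next step gives (m, d) = (38, 52) again — its k=1 value — and the period has length 6.

[38; 1, 2, 9, 2, 1, 76]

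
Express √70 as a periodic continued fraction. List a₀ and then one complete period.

a₀ = ⌊√70⌋ = 8.
With m₀=0, d₀=1 and mₖ₊₁ = dₖaₖ − mₖ, dₖ₊₁ = (n − mₖ₊₁²)/dₖ, aₖ₊₁ = ⌊(a₀+mₖ₊₁)/dₖ₊₁⌋:
  k=1: m=8, d=6, a=2
  k=2: m=4, d=9, a=1
  k=3: m=5, d=5, a=2
  k=4: m=5, d=9, a=1
  k=5: m=4, d=6, a=2
  k=6: m=8, d=1, a=16
d=1 and a=2a₀=16 at k=6, so the next step gives (m, d) = (8, 6) again — its k=1 value — and the period has length 6.

[8; 2, 1, 2, 1, 2, 16]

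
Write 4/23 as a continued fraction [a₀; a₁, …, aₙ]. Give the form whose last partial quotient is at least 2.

[0; 5, 1, 3]

4 = 0×23 + 4
23 = 5×4 + 3
4 = 1×3 + 1
3 = 3×1 + 0  (stop)
So 4/23 = [0; 5, 1, 3].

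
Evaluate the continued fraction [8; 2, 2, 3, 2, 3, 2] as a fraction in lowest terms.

2582/307

Fold from the inside: start with 2/1.
  3 + 1/2 = 7/2
  2 + 2/7 = 16/7
  3 + 7/16 = 55/16
  2 + 16/55 = 126/55
  2 + 55/126 = 307/126
  8 + 126/307 = 2582/307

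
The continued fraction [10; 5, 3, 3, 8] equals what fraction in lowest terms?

4483/440

Using pₖ = aₖpₖ₋₁ + pₖ₋₂ and qₖ = aₖqₖ₋₁ + qₖ₋₂:
  k=0: a=10, p=10, q=1
  k=1: a=5, p=51, q=5
  k=2: a=3, p=163, q=16
  k=3: a=3, p=540, q=53
  k=4: a=8, p=4483, q=440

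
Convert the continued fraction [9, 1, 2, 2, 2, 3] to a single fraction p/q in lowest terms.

Using pₖ = aₖpₖ₋₁ + pₖ₋₂ and qₖ = aₖqₖ₋₁ + qₖ₋₂:
  k=0: a=9, p=9, q=1
  k=1: a=1, p=10, q=1
  k=2: a=2, p=29, q=3
  k=3: a=2, p=68, q=7
  k=4: a=2, p=165, q=17
  k=5: a=3, p=563, q=58

563/58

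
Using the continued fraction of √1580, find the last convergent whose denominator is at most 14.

√1580 = [39; 1, 2, 1, 78, …] (period length 4).
Convergents:
  p_0/q_0 = 39/1
  p_1/q_1 = 40/1
  p_2/q_2 = 119/3
  p_3/q_3 = 159/4
  p_4/q_4 = 12521/315
q_3 = 4 ≤ 14 < 315 = q_4, so the answer is 159/4.

159/4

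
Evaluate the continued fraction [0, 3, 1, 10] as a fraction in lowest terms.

11/43

Fold from the inside: start with 10/1.
  1 + 1/10 = 11/10
  3 + 10/11 = 43/11
  0 + 11/43 = 11/43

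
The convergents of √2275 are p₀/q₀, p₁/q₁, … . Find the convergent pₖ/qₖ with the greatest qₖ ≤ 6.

143/3

√2275 = [47; 1, 2, 3, 2, 1, 94, …] (period length 6).
Convergents:
  p_0/q_0 = 47/1
  p_1/q_1 = 48/1
  p_2/q_2 = 143/3
  p_3/q_3 = 477/10
q_2 = 3 ≤ 6 < 10 = q_3, so the answer is 143/3.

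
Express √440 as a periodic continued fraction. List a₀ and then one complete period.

a₀ = ⌊√440⌋ = 20.
With m₀=0, d₀=1 and mₖ₊₁ = dₖaₖ − mₖ, dₖ₊₁ = (n − mₖ₊₁²)/dₖ, aₖ₊₁ = ⌊(a₀+mₖ₊₁)/dₖ₊₁⌋:
  k=1: m=20, d=40, a=1
  k=2: m=20, d=1, a=40
d=1 and a=2a₀=40 at k=2, so the next step gives (m, d) = (20, 40) again — its k=1 value — and the period has length 2.

[20; 1, 40]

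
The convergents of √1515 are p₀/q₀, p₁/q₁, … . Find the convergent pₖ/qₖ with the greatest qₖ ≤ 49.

506/13

√1515 = [38; 1, 11, 1, 76, …] (period length 4).
Convergents:
  p_0/q_0 = 38/1
  p_1/q_1 = 39/1
  p_2/q_2 = 467/12
  p_3/q_3 = 506/13
  p_4/q_4 = 38923/1000
q_3 = 13 ≤ 49 < 1000 = q_4, so the answer is 506/13.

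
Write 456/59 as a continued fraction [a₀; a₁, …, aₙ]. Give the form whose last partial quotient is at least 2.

[7; 1, 2, 1, 2, 5]

456 = 7*59 + 43
59 = 1*43 + 16
43 = 2*16 + 11
16 = 1*11 + 5
11 = 2*5 + 1
5 = 5*1 + 0  (stop)
So 456/59 = [7; 1, 2, 1, 2, 5].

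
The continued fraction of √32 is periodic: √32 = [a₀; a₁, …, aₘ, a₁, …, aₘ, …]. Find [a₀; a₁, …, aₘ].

a₀ = ⌊√32⌋ = 5.
With m₀=0, d₀=1 and mₖ₊₁ = dₖaₖ − mₖ, dₖ₊₁ = (n − mₖ₊₁²)/dₖ, aₖ₊₁ = ⌊(a₀+mₖ₊₁)/dₖ₊₁⌋:
  k=1: m=5, d=7, a=1
  k=2: m=2, d=4, a=1
  k=3: m=2, d=7, a=1
  k=4: m=5, d=1, a=10
d=1 and a=2a₀=10 at k=4, so the next step gives (m, d) = (5, 7) again — its k=1 value — and the period has length 4.

[5; 1, 1, 1, 10]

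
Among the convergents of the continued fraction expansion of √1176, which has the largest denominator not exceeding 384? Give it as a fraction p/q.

4801/140

√1176 = [34; 3, 2, 2, 2, 3, 68, …] (period length 6).
Convergents:
  p_0/q_0 = 34/1
  p_1/q_1 = 103/3
  p_2/q_2 = 240/7
  p_3/q_3 = 583/17
  p_4/q_4 = 1406/41
  p_5/q_5 = 4801/140
  p_6/q_6 = 327874/9561
q_5 = 140 ≤ 384 < 9561 = q_6, so the answer is 4801/140.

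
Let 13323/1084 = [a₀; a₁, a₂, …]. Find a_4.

1

13323 = 12·1084 + 315   →  a_0 = 12
1084 = 3·315 + 139   →  a_1 = 3
315 = 2·139 + 37   →  a_2 = 2
139 = 3·37 + 28   →  a_3 = 3
37 = 1·28 + 9   →  a_4 = 1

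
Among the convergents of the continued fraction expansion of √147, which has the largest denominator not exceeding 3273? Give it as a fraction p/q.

√147 = [12; 8, 24, …] (period length 2).
Convergents:
  p_0/q_0 = 12/1
  p_1/q_1 = 97/8
  p_2/q_2 = 2340/193
  p_3/q_3 = 18817/1552
  p_4/q_4 = 453948/37441
q_3 = 1552 ≤ 3273 < 37441 = q_4, so the answer is 18817/1552.

18817/1552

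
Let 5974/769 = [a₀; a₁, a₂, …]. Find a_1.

1

5974 = 7·769 + 591   →  a_0 = 7
769 = 1·591 + 178   →  a_1 = 1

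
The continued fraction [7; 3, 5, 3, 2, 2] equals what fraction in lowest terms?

Fold from the inside: start with 2/1.
  2 + 1/2 = 5/2
  3 + 2/5 = 17/5
  5 + 5/17 = 90/17
  3 + 17/90 = 287/90
  7 + 90/287 = 2099/287

2099/287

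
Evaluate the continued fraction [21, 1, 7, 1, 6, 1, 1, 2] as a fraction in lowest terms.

Fold from the inside: start with 2/1.
  1 + 1/2 = 3/2
  1 + 2/3 = 5/3
  6 + 3/5 = 33/5
  1 + 5/33 = 38/33
  7 + 33/38 = 299/38
  1 + 38/299 = 337/299
  21 + 299/337 = 7376/337

7376/337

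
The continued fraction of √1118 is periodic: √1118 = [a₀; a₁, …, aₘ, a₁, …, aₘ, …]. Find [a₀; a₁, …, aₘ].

[33; 2, 3, 2, 3, 2, 66]

a₀ = ⌊√1118⌋ = 33.
With m₀=0, d₀=1 and mₖ₊₁ = dₖaₖ − mₖ, dₖ₊₁ = (n − mₖ₊₁²)/dₖ, aₖ₊₁ = ⌊(a₀+mₖ₊₁)/dₖ₊₁⌋:
  k=1: m=33, d=29, a=2
  k=2: m=25, d=17, a=3
  k=3: m=26, d=26, a=2
  k=4: m=26, d=17, a=3
  k=5: m=25, d=29, a=2
  k=6: m=33, d=1, a=66
d=1 and a=2a₀=66 at k=6, so the next step gives (m, d) = (33, 29) again — its k=1 value — and the period has length 6.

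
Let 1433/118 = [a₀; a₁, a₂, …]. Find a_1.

1433 = 12·118 + 17   →  a_0 = 12
118 = 6·17 + 16   →  a_1 = 6

6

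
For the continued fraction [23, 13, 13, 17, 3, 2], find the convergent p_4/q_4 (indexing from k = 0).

Using pₖ = aₖpₖ₋₁ + pₖ₋₂, qₖ = aₖqₖ₋₁ + qₖ₋₂ (with p₋₁=1, p₋₂=0, q₋₁=0, q₋₂=1):
  k=0: a=23, p=23, q=1
  k=1: a=13, p=300, q=13
  k=2: a=13, p=3923, q=170
  k=3: a=17, p=66991, q=2903
  k=4: a=3, p=204896, q=8879

204896/8879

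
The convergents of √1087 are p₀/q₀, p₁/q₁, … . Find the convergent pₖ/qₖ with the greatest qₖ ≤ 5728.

71775/2177

√1087 = [32; 1, 31, 1, 64, …] (period length 4).
Convergents:
  p_0/q_0 = 32/1
  p_1/q_1 = 33/1
  p_2/q_2 = 1055/32
  p_3/q_3 = 1088/33
  p_4/q_4 = 70687/2144
  p_5/q_5 = 71775/2177
  p_6/q_6 = 2295712/69631
q_5 = 2177 ≤ 5728 < 69631 = q_6, so the answer is 71775/2177.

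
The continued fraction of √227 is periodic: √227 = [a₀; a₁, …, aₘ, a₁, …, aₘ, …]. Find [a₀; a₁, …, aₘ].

a₀ = ⌊√227⌋ = 15.
With m₀=0, d₀=1 and mₖ₊₁ = dₖaₖ − mₖ, dₖ₊₁ = (n − mₖ₊₁²)/dₖ, aₖ₊₁ = ⌊(a₀+mₖ₊₁)/dₖ₊₁⌋:
  k=1: m=15, d=2, a=15
  k=2: m=15, d=1, a=30
d=1 and a=2a₀=30 at k=2, so the next step gives (m, d) = (15, 2) again — its k=1 value — and the period has length 2.

[15; 15, 30]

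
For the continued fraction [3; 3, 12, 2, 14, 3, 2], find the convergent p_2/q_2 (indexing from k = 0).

Using pₖ = aₖpₖ₋₁ + pₖ₋₂, qₖ = aₖqₖ₋₁ + qₖ₋₂ (with p₋₁=1, p₋₂=0, q₋₁=0, q₋₂=1):
  k=0: a=3, p=3, q=1
  k=1: a=3, p=10, q=3
  k=2: a=12, p=123, q=37

123/37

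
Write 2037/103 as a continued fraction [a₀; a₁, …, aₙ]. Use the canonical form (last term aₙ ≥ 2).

[19; 1, 3, 2, 11]

2037 = 19×103 + 80
103 = 1×80 + 23
80 = 3×23 + 11
23 = 2×11 + 1
11 = 11×1 + 0  (stop)
So 2037/103 = [19; 1, 3, 2, 11].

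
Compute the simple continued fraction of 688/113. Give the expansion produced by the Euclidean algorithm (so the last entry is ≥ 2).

[6; 11, 3, 3]

688 = 6×113 + 10
113 = 11×10 + 3
10 = 3×3 + 1
3 = 3×1 + 0  (stop)
So 688/113 = [6; 11, 3, 3].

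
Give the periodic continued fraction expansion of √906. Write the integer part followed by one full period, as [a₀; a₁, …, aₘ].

[30; 10, 60]

a₀ = ⌊√906⌋ = 30.
With m₀=0, d₀=1 and mₖ₊₁ = dₖaₖ − mₖ, dₖ₊₁ = (n − mₖ₊₁²)/dₖ, aₖ₊₁ = ⌊(a₀+mₖ₊₁)/dₖ₊₁⌋:
  k=1: m=30, d=6, a=10
  k=2: m=30, d=1, a=60
d=1 and a=2a₀=60 at k=2, so the next step gives (m, d) = (30, 6) again — its k=1 value — and the period has length 2.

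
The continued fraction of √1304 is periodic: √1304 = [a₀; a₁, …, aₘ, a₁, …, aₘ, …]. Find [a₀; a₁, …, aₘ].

a₀ = ⌊√1304⌋ = 36.
With m₀=0, d₀=1 and mₖ₊₁ = dₖaₖ − mₖ, dₖ₊₁ = (n − mₖ₊₁²)/dₖ, aₖ₊₁ = ⌊(a₀+mₖ₊₁)/dₖ₊₁⌋:
  k=1: m=36, d=8, a=9
  k=2: m=36, d=1, a=72
d=1 and a=2a₀=72 at k=2, so the next step gives (m, d) = (36, 8) again — its k=1 value — and the period has length 2.

[36; 9, 72]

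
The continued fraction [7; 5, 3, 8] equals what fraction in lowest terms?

956/133

Fold from the inside: start with 8/1.
  3 + 1/8 = 25/8
  5 + 8/25 = 133/25
  7 + 25/133 = 956/133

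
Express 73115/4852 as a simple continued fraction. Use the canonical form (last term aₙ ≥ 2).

[15; 14, 2, 14, 1, 2, 1, 2]

73115 = 15×4852 + 335
4852 = 14×335 + 162
335 = 2×162 + 11
162 = 14×11 + 8
11 = 1×8 + 3
8 = 2×3 + 2
3 = 1×2 + 1
2 = 2×1 + 0  (stop)
So 73115/4852 = [15; 14, 2, 14, 1, 2, 1, 2].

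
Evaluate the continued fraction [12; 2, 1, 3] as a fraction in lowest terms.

Using pₖ = aₖpₖ₋₁ + pₖ₋₂ and qₖ = aₖqₖ₋₁ + qₖ₋₂:
  k=0: a=12, p=12, q=1
  k=1: a=2, p=25, q=2
  k=2: a=1, p=37, q=3
  k=3: a=3, p=136, q=11

136/11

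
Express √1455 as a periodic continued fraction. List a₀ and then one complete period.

a₀ = ⌊√1455⌋ = 38.
With m₀=0, d₀=1 and mₖ₊₁ = dₖaₖ − mₖ, dₖ₊₁ = (n − mₖ₊₁²)/dₖ, aₖ₊₁ = ⌊(a₀+mₖ₊₁)/dₖ₊₁⌋:
  k=1: m=38, d=11, a=6
  k=2: m=28, d=61, a=1
  k=3: m=33, d=6, a=11
  k=4: m=33, d=61, a=1
  k=5: m=28, d=11, a=6
  k=6: m=38, d=1, a=76
d=1 and a=2a₀=76 at k=6, so the next step gives (m, d) = (38, 11) again — its k=1 value — and the period has length 6.

[38; 6, 1, 11, 1, 6, 76]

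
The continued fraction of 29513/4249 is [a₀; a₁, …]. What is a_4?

9

29513 = 6·4249 + 4019   →  a_0 = 6
4249 = 1·4019 + 230   →  a_1 = 1
4019 = 17·230 + 109   →  a_2 = 17
230 = 2·109 + 12   →  a_3 = 2
109 = 9·12 + 1   →  a_4 = 9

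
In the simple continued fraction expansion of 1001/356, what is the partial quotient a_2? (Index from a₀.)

4

1001 = 2·356 + 289   →  a_0 = 2
356 = 1·289 + 67   →  a_1 = 1
289 = 4·67 + 21   →  a_2 = 4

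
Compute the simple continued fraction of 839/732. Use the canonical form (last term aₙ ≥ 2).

839 = 1·732 + 107
732 = 6·107 + 90
107 = 1·90 + 17
90 = 5·17 + 5
17 = 3·5 + 2
5 = 2·2 + 1
2 = 2·1 + 0  (stop)
So 839/732 = [1; 6, 1, 5, 3, 2, 2].

[1; 6, 1, 5, 3, 2, 2]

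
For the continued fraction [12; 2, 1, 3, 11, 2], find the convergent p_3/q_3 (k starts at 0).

136/11

Using pₖ = aₖpₖ₋₁ + pₖ₋₂, qₖ = aₖqₖ₋₁ + qₖ₋₂ (with p₋₁=1, p₋₂=0, q₋₁=0, q₋₂=1):
  k=0: a=12, p=12, q=1
  k=1: a=2, p=25, q=2
  k=2: a=1, p=37, q=3
  k=3: a=3, p=136, q=11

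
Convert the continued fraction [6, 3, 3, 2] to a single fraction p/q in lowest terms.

Fold from the inside: start with 2/1.
  3 + 1/2 = 7/2
  3 + 2/7 = 23/7
  6 + 7/23 = 145/23

145/23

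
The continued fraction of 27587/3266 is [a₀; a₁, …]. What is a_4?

5

27587 = 8·3266 + 1459   →  a_0 = 8
3266 = 2·1459 + 348   →  a_1 = 2
1459 = 4·348 + 67   →  a_2 = 4
348 = 5·67 + 13   →  a_3 = 5
67 = 5·13 + 2   →  a_4 = 5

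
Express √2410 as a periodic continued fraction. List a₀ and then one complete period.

a₀ = ⌊√2410⌋ = 49.
With m₀=0, d₀=1 and mₖ₊₁ = dₖaₖ − mₖ, dₖ₊₁ = (n − mₖ₊₁²)/dₖ, aₖ₊₁ = ⌊(a₀+mₖ₊₁)/dₖ₊₁⌋:
  k=1: m=49, d=9, a=10
  k=2: m=41, d=81, a=1
  k=3: m=40, d=10, a=8
  k=4: m=40, d=81, a=1
  k=5: m=41, d=9, a=10
  k=6: m=49, d=1, a=98
d=1 and a=2a₀=98 at k=6, so the next step gives (m, d) = (49, 9) again — its k=1 value — and the period has length 6.

[49; 10, 1, 8, 1, 10, 98]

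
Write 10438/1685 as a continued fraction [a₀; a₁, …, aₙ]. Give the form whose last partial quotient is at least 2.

[6; 5, 7, 3, 2, 6]

10438 = 6*1685 + 328
1685 = 5*328 + 45
328 = 7*45 + 13
45 = 3*13 + 6
13 = 2*6 + 1
6 = 6*1 + 0  (stop)
So 10438/1685 = [6; 5, 7, 3, 2, 6].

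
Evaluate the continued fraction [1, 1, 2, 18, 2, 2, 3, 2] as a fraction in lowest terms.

3668/2193

Using pₖ = aₖpₖ₋₁ + pₖ₋₂ and qₖ = aₖqₖ₋₁ + qₖ₋₂:
  k=0: a=1, p=1, q=1
  k=1: a=1, p=2, q=1
  k=2: a=2, p=5, q=3
  k=3: a=18, p=92, q=55
  k=4: a=2, p=189, q=113
  k=5: a=2, p=470, q=281
  k=6: a=3, p=1599, q=956
  k=7: a=2, p=3668, q=2193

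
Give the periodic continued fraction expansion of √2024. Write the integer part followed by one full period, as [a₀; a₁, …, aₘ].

a₀ = ⌊√2024⌋ = 44.
With m₀=0, d₀=1 and mₖ₊₁ = dₖaₖ − mₖ, dₖ₊₁ = (n − mₖ₊₁²)/dₖ, aₖ₊₁ = ⌊(a₀+mₖ₊₁)/dₖ₊₁⌋:
  k=1: m=44, d=88, a=1
  k=2: m=44, d=1, a=88
d=1 and a=2a₀=88 at k=2, so the next step gives (m, d) = (44, 88) again — its k=1 value — and the period has length 2.

[44; 1, 88]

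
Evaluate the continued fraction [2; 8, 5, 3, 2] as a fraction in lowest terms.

643/303

Fold from the inside: start with 2/1.
  3 + 1/2 = 7/2
  5 + 2/7 = 37/7
  8 + 7/37 = 303/37
  2 + 37/303 = 643/303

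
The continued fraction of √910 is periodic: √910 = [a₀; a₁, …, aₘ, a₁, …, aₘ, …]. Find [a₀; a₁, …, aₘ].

a₀ = ⌊√910⌋ = 30.
With m₀=0, d₀=1 and mₖ₊₁ = dₖaₖ − mₖ, dₖ₊₁ = (n − mₖ₊₁²)/dₖ, aₖ₊₁ = ⌊(a₀+mₖ₊₁)/dₖ₊₁⌋:
  k=1: m=30, d=10, a=6
  k=2: m=30, d=1, a=60
d=1 and a=2a₀=60 at k=2, so the next step gives (m, d) = (30, 10) again — its k=1 value — and the period has length 2.

[30; 6, 60]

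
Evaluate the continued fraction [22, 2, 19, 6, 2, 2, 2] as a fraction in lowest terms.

68069/3027

Using pₖ = aₖpₖ₋₁ + pₖ₋₂ and qₖ = aₖqₖ₋₁ + qₖ₋₂:
  k=0: a=22, p=22, q=1
  k=1: a=2, p=45, q=2
  k=2: a=19, p=877, q=39
  k=3: a=6, p=5307, q=236
  k=4: a=2, p=11491, q=511
  k=5: a=2, p=28289, q=1258
  k=6: a=2, p=68069, q=3027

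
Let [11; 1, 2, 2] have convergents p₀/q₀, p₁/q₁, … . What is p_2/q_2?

35/3

Using pₖ = aₖpₖ₋₁ + pₖ₋₂, qₖ = aₖqₖ₋₁ + qₖ₋₂ (with p₋₁=1, p₋₂=0, q₋₁=0, q₋₂=1):
  k=0: a=11, p=11, q=1
  k=1: a=1, p=12, q=1
  k=2: a=2, p=35, q=3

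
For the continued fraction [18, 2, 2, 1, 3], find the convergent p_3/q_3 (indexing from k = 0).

129/7

Using pₖ = aₖpₖ₋₁ + pₖ₋₂, qₖ = aₖqₖ₋₁ + qₖ₋₂ (with p₋₁=1, p₋₂=0, q₋₁=0, q₋₂=1):
  k=0: a=18, p=18, q=1
  k=1: a=2, p=37, q=2
  k=2: a=2, p=92, q=5
  k=3: a=1, p=129, q=7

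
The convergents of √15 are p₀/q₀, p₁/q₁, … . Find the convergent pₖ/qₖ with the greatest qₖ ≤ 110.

√15 = [3; 1, 6, …] (period length 2).
Convergents:
  p_0/q_0 = 3/1
  p_1/q_1 = 4/1
  p_2/q_2 = 27/7
  p_3/q_3 = 31/8
  p_4/q_4 = 213/55
  p_5/q_5 = 244/63
  p_6/q_6 = 1677/433
q_5 = 63 ≤ 110 < 433 = q_6, so the answer is 244/63.

244/63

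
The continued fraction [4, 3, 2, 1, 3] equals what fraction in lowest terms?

159/37

Fold from the inside: start with 3/1.
  1 + 1/3 = 4/3
  2 + 3/4 = 11/4
  3 + 4/11 = 37/11
  4 + 11/37 = 159/37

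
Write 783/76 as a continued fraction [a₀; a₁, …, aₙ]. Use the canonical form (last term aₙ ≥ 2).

783 = 10·76 + 23
76 = 3·23 + 7
23 = 3·7 + 2
7 = 3·2 + 1
2 = 2·1 + 0  (stop)
So 783/76 = [10; 3, 3, 3, 2].

[10; 3, 3, 3, 2]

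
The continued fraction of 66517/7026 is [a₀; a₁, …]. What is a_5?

66517 = 9·7026 + 3283   →  a_0 = 9
7026 = 2·3283 + 460   →  a_1 = 2
3283 = 7·460 + 63   →  a_2 = 7
460 = 7·63 + 19   →  a_3 = 7
63 = 3·19 + 6   →  a_4 = 3
19 = 3·6 + 1   →  a_5 = 3

3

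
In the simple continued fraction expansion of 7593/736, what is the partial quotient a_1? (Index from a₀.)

3

7593 = 10·736 + 233   →  a_0 = 10
736 = 3·233 + 37   →  a_1 = 3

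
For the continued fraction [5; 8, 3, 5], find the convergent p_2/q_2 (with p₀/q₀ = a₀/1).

Using pₖ = aₖpₖ₋₁ + pₖ₋₂, qₖ = aₖqₖ₋₁ + qₖ₋₂ (with p₋₁=1, p₋₂=0, q₋₁=0, q₋₂=1):
  k=0: a=5, p=5, q=1
  k=1: a=8, p=41, q=8
  k=2: a=3, p=128, q=25

128/25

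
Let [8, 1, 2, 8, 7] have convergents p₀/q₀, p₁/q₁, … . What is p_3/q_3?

Using pₖ = aₖpₖ₋₁ + pₖ₋₂, qₖ = aₖqₖ₋₁ + qₖ₋₂ (with p₋₁=1, p₋₂=0, q₋₁=0, q₋₂=1):
  k=0: a=8, p=8, q=1
  k=1: a=1, p=9, q=1
  k=2: a=2, p=26, q=3
  k=3: a=8, p=217, q=25

217/25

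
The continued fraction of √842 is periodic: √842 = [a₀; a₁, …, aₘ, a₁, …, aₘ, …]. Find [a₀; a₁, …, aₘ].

a₀ = ⌊√842⌋ = 29.
With m₀=0, d₀=1 and mₖ₊₁ = dₖaₖ − mₖ, dₖ₊₁ = (n − mₖ₊₁²)/dₖ, aₖ₊₁ = ⌊(a₀+mₖ₊₁)/dₖ₊₁⌋:
  k=1: m=29, d=1, a=58
d=1 and a=2a₀=58 at k=1, so the next step gives (m, d) = (29, 1) again — its k=1 value — and the period has length 1.

[29; 58]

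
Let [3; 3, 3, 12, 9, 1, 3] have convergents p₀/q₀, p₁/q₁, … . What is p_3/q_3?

Using pₖ = aₖpₖ₋₁ + pₖ₋₂, qₖ = aₖqₖ₋₁ + qₖ₋₂ (with p₋₁=1, p₋₂=0, q₋₁=0, q₋₂=1):
  k=0: a=3, p=3, q=1
  k=1: a=3, p=10, q=3
  k=2: a=3, p=33, q=10
  k=3: a=12, p=406, q=123

406/123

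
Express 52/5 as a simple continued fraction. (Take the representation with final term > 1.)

[10; 2, 2]

52 = 10·5 + 2
5 = 2·2 + 1
2 = 2·1 + 0  (stop)
So 52/5 = [10; 2, 2].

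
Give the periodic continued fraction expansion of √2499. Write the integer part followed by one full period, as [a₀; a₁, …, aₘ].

[49; 1, 98]

a₀ = ⌊√2499⌋ = 49.
With m₀=0, d₀=1 and mₖ₊₁ = dₖaₖ − mₖ, dₖ₊₁ = (n − mₖ₊₁²)/dₖ, aₖ₊₁ = ⌊(a₀+mₖ₊₁)/dₖ₊₁⌋:
  k=1: m=49, d=98, a=1
  k=2: m=49, d=1, a=98
d=1 and a=2a₀=98 at k=2, so the next step gives (m, d) = (49, 98) again — its k=1 value — and the period has length 2.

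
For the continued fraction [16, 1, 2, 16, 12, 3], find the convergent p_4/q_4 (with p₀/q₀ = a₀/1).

Using pₖ = aₖpₖ₋₁ + pₖ₋₂, qₖ = aₖqₖ₋₁ + qₖ₋₂ (with p₋₁=1, p₋₂=0, q₋₁=0, q₋₂=1):
  k=0: a=16, p=16, q=1
  k=1: a=1, p=17, q=1
  k=2: a=2, p=50, q=3
  k=3: a=16, p=817, q=49
  k=4: a=12, p=9854, q=591

9854/591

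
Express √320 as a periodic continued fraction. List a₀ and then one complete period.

a₀ = ⌊√320⌋ = 17.
With m₀=0, d₀=1 and mₖ₊₁ = dₖaₖ − mₖ, dₖ₊₁ = (n − mₖ₊₁²)/dₖ, aₖ₊₁ = ⌊(a₀+mₖ₊₁)/dₖ₊₁⌋:
  k=1: m=17, d=31, a=1
  k=2: m=14, d=4, a=7
  k=3: m=14, d=31, a=1
  k=4: m=17, d=1, a=34
d=1 and a=2a₀=34 at k=4, so the next step gives (m, d) = (17, 31) again — its k=1 value — and the period has length 4.

[17; 1, 7, 1, 34]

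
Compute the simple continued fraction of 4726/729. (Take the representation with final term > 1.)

[6; 2, 14, 12, 2]

4726 = 6*729 + 352
729 = 2*352 + 25
352 = 14*25 + 2
25 = 12*2 + 1
2 = 2*1 + 0  (stop)
So 4726/729 = [6; 2, 14, 12, 2].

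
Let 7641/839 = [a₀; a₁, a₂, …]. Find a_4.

7641 = 9·839 + 90   →  a_0 = 9
839 = 9·90 + 29   →  a_1 = 9
90 = 3·29 + 3   →  a_2 = 3
29 = 9·3 + 2   →  a_3 = 9
3 = 1·2 + 1   →  a_4 = 1

1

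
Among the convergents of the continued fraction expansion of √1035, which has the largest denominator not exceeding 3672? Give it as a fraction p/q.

72257/2246

√1035 = [32; 5, 1, 5, 64, …] (period length 4).
Convergents:
  p_0/q_0 = 32/1
  p_1/q_1 = 161/5
  p_2/q_2 = 193/6
  p_3/q_3 = 1126/35
  p_4/q_4 = 72257/2246
  p_5/q_5 = 362411/11265
q_4 = 2246 ≤ 3672 < 11265 = q_5, so the answer is 72257/2246.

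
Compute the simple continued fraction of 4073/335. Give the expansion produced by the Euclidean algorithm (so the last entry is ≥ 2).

4073 = 12·335 + 53
335 = 6·53 + 17
53 = 3·17 + 2
17 = 8·2 + 1
2 = 2·1 + 0  (stop)
So 4073/335 = [12; 6, 3, 8, 2].

[12; 6, 3, 8, 2]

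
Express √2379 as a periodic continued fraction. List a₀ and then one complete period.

[48; 1, 3, 2, 3, 1, 96]

a₀ = ⌊√2379⌋ = 48.
With m₀=0, d₀=1 and mₖ₊₁ = dₖaₖ − mₖ, dₖ₊₁ = (n − mₖ₊₁²)/dₖ, aₖ₊₁ = ⌊(a₀+mₖ₊₁)/dₖ₊₁⌋:
  k=1: m=48, d=75, a=1
  k=2: m=27, d=22, a=3
  k=3: m=39, d=39, a=2
  k=4: m=39, d=22, a=3
  k=5: m=27, d=75, a=1
  k=6: m=48, d=1, a=96
d=1 and a=2a₀=96 at k=6, so the next step gives (m, d) = (48, 75) again — its k=1 value — and the period has length 6.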